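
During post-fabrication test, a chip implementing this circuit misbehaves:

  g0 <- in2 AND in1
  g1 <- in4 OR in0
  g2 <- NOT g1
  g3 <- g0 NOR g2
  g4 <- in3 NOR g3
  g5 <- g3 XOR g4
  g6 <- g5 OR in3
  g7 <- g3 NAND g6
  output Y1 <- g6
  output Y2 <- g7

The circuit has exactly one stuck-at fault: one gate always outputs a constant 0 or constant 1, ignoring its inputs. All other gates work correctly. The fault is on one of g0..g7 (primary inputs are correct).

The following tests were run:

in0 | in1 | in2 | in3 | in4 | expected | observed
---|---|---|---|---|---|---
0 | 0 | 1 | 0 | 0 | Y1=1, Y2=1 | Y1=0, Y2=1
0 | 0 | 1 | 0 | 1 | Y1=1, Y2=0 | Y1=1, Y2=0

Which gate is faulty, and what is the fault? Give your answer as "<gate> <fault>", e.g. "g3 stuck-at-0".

Fault-free values for test 1 (in0=0, in1=0, in2=1, in3=0, in4=0): g0=0, g1=0, g2=1, g3=0, g4=1, g5=1, g6=1, g7=1, giving Y1=1, Y2=1. Observed Y1=0, Y2=1.
Test 1: faults giving observed Y1=0, Y2=1 are {g4 stuck-at-0, g5 stuck-at-0, g6 stuck-at-0}.
Test 2 (in0=0, in1=0, in2=1, in3=0, in4=1): fault-free g0=0, g1=1, g2=0, g3=1, g4=0, g5=1, g6=1, g7=0 → Y1=1, Y2=0; observed Y1=1, Y2=0. Eliminates g5 stuck-at-0, g6 stuck-at-0.
Only g4 stuck-at-0 is consistent with every test.

g4 stuck-at-0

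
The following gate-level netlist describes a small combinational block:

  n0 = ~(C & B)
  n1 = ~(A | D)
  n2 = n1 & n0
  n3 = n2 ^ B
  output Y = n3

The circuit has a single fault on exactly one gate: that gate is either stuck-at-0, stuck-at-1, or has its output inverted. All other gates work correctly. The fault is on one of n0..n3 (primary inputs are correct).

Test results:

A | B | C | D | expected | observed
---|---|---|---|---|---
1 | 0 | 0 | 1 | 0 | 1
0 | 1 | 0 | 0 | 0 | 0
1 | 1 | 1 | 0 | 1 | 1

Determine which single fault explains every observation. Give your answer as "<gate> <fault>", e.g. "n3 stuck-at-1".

n1 stuck-at-1

Fault-free values for test 1 (A=1, B=0, C=0, D=1): n0=1, n1=0, n2=0, n3=0, giving Y=0. Observed 1.
Test 1: faults giving observed 1 are {n1 stuck-at-1, n1 inverted output, n2 stuck-at-1, n2 inverted output, n3 stuck-at-1, n3 inverted output}.
Test 2 (A=0, B=1, C=0, D=0): fault-free n0=1, n1=1, n2=1, n3=0 → 0; observed 0. Eliminates n1 inverted output, n2 inverted output, n3 stuck-at-1, n3 inverted output.
Test 3 (A=1, B=1, C=1, D=0): fault-free n0=0, n1=0, n2=0, n3=1 → 1; observed 1. Eliminates n2 stuck-at-1.
Only n1 stuck-at-1 is consistent with every test.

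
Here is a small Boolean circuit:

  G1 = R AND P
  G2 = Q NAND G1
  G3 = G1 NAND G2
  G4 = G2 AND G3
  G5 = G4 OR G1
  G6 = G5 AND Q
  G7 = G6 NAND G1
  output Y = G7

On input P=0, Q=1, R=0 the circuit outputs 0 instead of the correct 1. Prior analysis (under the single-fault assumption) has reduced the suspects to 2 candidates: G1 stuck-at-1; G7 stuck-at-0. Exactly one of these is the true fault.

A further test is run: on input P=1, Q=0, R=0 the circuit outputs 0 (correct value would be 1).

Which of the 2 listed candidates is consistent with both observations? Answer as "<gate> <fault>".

Evaluate each candidate on input P=1, Q=0, R=0:
  G1 stuck-at-1: G1=1 [stuck-at-1], G2=1, G3=0, G4=0, G5=1, G6=0, G7=1 → 1 — eliminated
  G7 stuck-at-0: G1=0, G2=1, G3=1, G4=1, G5=1, G6=0, G7=0 [stuck-at-0] → 0 — matches
Only G7 stuck-at-0 reproduces the observed 0.

G7 stuck-at-0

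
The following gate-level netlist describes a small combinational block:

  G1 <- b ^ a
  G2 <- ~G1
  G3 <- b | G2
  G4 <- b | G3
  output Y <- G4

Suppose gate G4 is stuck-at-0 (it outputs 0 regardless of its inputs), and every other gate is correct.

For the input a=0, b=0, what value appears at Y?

0

Propagate with G4 forced: G1=0, G2=1, G3=1, G4=0 [stuck-at-0].
So Y = 0. (Without the fault it would be 1.)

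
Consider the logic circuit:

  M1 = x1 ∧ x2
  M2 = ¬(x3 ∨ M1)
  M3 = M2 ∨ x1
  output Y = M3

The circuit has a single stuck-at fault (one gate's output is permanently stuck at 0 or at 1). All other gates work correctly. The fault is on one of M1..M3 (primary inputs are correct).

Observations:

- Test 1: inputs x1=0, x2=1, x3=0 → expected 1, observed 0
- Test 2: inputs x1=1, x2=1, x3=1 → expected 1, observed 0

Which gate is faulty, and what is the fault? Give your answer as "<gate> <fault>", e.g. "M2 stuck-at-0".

M3 stuck-at-0

Fault-free values for test 1 (x1=0, x2=1, x3=0): M1=0, M2=1, M3=1, giving Y=1. Observed 0.
Test 1: faults giving observed 0 are {M1 stuck-at-1, M2 stuck-at-0, M3 stuck-at-0}.
Test 2 (x1=1, x2=1, x3=1): fault-free M1=1, M2=0, M3=1 → 1; observed 0. Eliminates M1 stuck-at-1, M2 stuck-at-0.
Only M3 stuck-at-0 is consistent with every test.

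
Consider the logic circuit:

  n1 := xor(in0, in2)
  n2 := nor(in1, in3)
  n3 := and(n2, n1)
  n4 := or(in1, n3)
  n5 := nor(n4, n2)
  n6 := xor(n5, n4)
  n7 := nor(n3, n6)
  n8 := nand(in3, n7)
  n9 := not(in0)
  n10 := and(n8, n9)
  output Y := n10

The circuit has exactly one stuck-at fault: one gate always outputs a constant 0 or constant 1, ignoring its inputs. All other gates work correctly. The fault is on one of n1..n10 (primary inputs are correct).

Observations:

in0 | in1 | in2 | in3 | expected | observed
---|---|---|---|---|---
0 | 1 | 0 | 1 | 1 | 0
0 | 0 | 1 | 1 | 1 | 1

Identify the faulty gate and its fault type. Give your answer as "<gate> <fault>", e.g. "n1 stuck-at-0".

n5 stuck-at-1

Fault-free values for test 1 (in0=0, in1=1, in2=0, in3=1): n1=0, n2=0, n3=0, n4=1, n5=0, n6=1, n7=0, n8=1, n9=1, n10=1, giving Y=1. Observed 0.
Test 1: faults giving observed 0 are {n5 stuck-at-1, n6 stuck-at-0, n7 stuck-at-1, n8 stuck-at-0, n9 stuck-at-0, n10 stuck-at-0}.
Test 2 (in0=0, in1=0, in2=1, in3=1): fault-free n1=1, n2=0, n3=0, n4=0, n5=1, n6=1, n7=0, n8=1, n9=1, n10=1 → 1; observed 1. Eliminates n6 stuck-at-0, n7 stuck-at-1, n8 stuck-at-0, n9 stuck-at-0, n10 stuck-at-0.
Only n5 stuck-at-1 is consistent with every test.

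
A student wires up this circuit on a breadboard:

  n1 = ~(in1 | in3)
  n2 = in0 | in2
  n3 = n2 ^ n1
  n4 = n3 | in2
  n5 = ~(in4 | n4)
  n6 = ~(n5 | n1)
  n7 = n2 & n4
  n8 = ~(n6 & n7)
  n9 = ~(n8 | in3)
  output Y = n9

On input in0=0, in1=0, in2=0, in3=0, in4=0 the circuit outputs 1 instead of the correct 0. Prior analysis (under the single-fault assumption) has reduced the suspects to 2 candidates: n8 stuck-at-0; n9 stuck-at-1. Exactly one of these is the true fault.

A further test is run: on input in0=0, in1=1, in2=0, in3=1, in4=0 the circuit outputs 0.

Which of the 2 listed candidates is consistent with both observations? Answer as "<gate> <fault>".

n8 stuck-at-0

Evaluate each candidate on input in0=0, in1=1, in2=0, in3=1, in4=0:
  n8 stuck-at-0: n1=0, n2=0, n3=0, n4=0, n5=1, n6=0, n7=0, n8=0 [stuck-at-0], n9=0 → 0 — matches
  n9 stuck-at-1: n1=0, n2=0, n3=0, n4=0, n5=1, n6=0, n7=0, n8=1, n9=1 [stuck-at-1] → 1 — eliminated
Only n8 stuck-at-0 reproduces the observed 0.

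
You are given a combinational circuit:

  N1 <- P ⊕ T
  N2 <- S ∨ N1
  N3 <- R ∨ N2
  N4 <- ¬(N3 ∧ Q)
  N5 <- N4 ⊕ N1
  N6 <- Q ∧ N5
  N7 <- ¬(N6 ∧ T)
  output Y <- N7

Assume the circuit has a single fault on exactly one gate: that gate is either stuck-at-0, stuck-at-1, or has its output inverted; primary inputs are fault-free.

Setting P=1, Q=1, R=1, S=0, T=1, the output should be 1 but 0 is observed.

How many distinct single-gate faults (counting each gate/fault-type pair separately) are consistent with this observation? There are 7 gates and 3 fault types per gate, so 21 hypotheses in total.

12

Fault-free: N1=0, N2=0, N3=1, N4=0, N5=0, N6=0, N7=1 → 1. Observed 0.
  N1: stuck-at-1, inverted output ✓; others ✗
  N2: none of the 3 fault types match ✗
  N3: stuck-at-0, inverted output ✓; others ✗
  N4: stuck-at-1, inverted output ✓; others ✗
  N5: stuck-at-1, inverted output ✓; others ✗
  N6: stuck-at-1, inverted output ✓; others ✗
  N7: stuck-at-0, inverted output ✓; others ✗
Consistent faults: {N1 stuck-at-1, N1 inverted output, N3 stuck-at-0, N3 inverted output, N4 stuck-at-1, N4 inverted output, N5 stuck-at-1, N5 inverted output, N6 stuck-at-1, N6 inverted output, N7 stuck-at-0, N7 inverted output} — 12 in all.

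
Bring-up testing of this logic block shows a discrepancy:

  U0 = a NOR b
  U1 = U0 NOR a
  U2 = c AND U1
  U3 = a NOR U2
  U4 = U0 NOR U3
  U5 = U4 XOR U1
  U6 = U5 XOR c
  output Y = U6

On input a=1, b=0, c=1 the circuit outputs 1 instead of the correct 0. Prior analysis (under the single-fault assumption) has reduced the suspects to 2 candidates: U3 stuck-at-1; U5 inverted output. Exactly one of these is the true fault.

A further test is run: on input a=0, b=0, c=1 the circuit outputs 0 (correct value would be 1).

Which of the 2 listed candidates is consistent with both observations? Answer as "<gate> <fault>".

Evaluate each candidate on input a=0, b=0, c=1:
  U3 stuck-at-1: U0=1, U1=0, U2=0, U3=1 [stuck-at-1], U4=0, U5=0, U6=1 → 1 — eliminated
  U5 inverted output: U0=1, U1=0, U2=0, U3=1, U4=0, U5=1 [inverted output], U6=0 → 0 — matches
Only U5 inverted output reproduces the observed 0.

U5 inverted output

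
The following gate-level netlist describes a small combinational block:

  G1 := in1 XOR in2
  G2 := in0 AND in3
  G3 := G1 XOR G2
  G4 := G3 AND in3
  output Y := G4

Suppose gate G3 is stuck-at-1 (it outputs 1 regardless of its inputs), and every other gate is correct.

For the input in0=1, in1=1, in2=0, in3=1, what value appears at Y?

Propagate with G3 forced: G1=1, G2=1, G3=1 [stuck-at-1], G4=1.
So Y = 1. (Without the fault it would be 0.)

1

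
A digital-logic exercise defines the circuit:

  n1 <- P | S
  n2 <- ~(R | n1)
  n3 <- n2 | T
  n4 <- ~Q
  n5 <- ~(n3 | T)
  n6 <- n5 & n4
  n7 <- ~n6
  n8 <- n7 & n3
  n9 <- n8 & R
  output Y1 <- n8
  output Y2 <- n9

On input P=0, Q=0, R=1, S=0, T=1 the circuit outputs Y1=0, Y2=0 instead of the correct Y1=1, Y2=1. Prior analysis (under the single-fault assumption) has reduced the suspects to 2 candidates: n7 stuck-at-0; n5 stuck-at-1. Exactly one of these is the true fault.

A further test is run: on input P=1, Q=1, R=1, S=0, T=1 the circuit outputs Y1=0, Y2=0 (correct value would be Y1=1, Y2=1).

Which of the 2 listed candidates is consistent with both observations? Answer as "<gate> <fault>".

Evaluate each candidate on input P=1, Q=1, R=1, S=0, T=1:
  n7 stuck-at-0: n1=1, n2=0, n3=1, n4=0, n5=0, n6=0, n7=0 [stuck-at-0], n8=0, n9=0 → Y1=0, Y2=0 — matches
  n5 stuck-at-1: n1=1, n2=0, n3=1, n4=0, n5=1 [stuck-at-1], n6=0, n7=1, n8=1, n9=1 → Y1=1, Y2=1 — eliminated
Only n7 stuck-at-0 reproduces the observed Y1=0, Y2=0.

n7 stuck-at-0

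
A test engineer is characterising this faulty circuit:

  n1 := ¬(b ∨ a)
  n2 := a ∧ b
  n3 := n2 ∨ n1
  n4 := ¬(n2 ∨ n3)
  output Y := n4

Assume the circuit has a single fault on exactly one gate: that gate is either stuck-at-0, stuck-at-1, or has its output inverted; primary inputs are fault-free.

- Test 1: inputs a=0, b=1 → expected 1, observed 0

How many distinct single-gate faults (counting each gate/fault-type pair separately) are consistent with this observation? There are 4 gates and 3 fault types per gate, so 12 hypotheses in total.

Fault-free: n1=0, n2=0, n3=0, n4=1 → 1. Observed 0.
  n1 stuck-at-0: output 1 ✗
  n1 stuck-at-1: output 0 ✓
  n1 inverted output: output 0 ✓
  n2 stuck-at-0: output 1 ✗
  n2 stuck-at-1: output 0 ✓
  n2 inverted output: output 0 ✓
  n3 stuck-at-0: output 1 ✗
  n3 stuck-at-1: output 0 ✓
  n3 inverted output: output 0 ✓
  n4 stuck-at-0: output 0 ✓
  n4 stuck-at-1: output 1 ✗
  n4 inverted output: output 0 ✓
Consistent faults: {n1 stuck-at-1, n1 inverted output, n2 stuck-at-1, n2 inverted output, n3 stuck-at-1, n3 inverted output, n4 stuck-at-0, n4 inverted output} — 8 in all.

8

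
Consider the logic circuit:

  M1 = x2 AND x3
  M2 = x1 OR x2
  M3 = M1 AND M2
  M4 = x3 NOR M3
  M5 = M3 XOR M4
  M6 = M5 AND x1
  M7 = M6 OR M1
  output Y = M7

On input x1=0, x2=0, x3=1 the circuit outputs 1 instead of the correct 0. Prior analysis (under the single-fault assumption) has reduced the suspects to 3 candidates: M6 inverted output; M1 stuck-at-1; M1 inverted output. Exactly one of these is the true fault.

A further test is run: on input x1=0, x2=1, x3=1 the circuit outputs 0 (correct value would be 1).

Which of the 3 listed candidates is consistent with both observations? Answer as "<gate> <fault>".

M1 inverted output

Evaluate each candidate on input x1=0, x2=1, x3=1:
  M6 inverted output: M1=1, M2=1, M3=1, M4=0, M5=1, M6=1 [inverted output], M7=1 → 1 — eliminated
  M1 stuck-at-1: M1=1 [stuck-at-1], M2=1, M3=1, M4=0, M5=1, M6=0, M7=1 → 1 — eliminated
  M1 inverted output: M1=0 [inverted output], M2=1, M3=0, M4=0, M5=0, M6=0, M7=0 → 0 — matches
Only M1 inverted output reproduces the observed 0.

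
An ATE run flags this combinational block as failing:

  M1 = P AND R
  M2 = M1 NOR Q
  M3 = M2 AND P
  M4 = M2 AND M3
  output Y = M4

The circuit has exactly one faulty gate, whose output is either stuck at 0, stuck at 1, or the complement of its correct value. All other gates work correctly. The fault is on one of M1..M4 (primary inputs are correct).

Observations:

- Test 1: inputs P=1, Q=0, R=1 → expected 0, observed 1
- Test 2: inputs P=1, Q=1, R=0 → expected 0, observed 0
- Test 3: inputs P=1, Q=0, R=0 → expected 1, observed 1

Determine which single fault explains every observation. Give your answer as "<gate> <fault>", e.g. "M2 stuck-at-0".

Fault-free values for test 1 (P=1, Q=0, R=1): M1=1, M2=0, M3=0, M4=0, giving Y=0. Observed 1.
Test 1: faults giving observed 1 are {M1 stuck-at-0, M1 inverted output, M2 stuck-at-1, M2 inverted output, M4 stuck-at-1, M4 inverted output}.
Test 2 (P=1, Q=1, R=0): fault-free M1=0, M2=0, M3=0, M4=0 → 0; observed 0. Eliminates M2 stuck-at-1, M2 inverted output, M4 stuck-at-1, M4 inverted output.
Test 3 (P=1, Q=0, R=0): fault-free M1=0, M2=1, M3=1, M4=1 → 1; observed 1. Eliminates M1 inverted output.
Only M1 stuck-at-0 is consistent with every test.

M1 stuck-at-0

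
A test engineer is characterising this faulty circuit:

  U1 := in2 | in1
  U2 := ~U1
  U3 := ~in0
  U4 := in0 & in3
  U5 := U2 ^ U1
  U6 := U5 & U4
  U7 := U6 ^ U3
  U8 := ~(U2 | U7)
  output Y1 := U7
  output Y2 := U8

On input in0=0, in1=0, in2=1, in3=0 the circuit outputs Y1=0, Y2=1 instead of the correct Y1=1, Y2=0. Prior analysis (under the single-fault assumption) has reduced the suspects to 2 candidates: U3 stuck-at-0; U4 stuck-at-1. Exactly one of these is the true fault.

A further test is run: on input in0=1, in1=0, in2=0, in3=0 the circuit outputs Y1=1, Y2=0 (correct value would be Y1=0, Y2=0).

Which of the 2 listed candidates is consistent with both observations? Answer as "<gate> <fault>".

Evaluate each candidate on input in0=1, in1=0, in2=0, in3=0:
  U3 stuck-at-0: U1=0, U2=1, U3=0 [stuck-at-0], U4=0, U5=1, U6=0, U7=0, U8=0 → Y1=0, Y2=0 — eliminated
  U4 stuck-at-1: U1=0, U2=1, U3=0, U4=1 [stuck-at-1], U5=1, U6=1, U7=1, U8=0 → Y1=1, Y2=0 — matches
Only U4 stuck-at-1 reproduces the observed Y1=1, Y2=0.

U4 stuck-at-1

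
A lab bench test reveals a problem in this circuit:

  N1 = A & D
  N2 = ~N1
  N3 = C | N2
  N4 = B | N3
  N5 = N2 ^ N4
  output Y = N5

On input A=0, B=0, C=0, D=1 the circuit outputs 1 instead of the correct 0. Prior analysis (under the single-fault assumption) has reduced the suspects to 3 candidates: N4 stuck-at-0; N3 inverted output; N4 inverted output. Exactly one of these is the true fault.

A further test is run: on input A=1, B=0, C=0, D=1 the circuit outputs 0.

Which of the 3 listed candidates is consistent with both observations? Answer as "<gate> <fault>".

N4 stuck-at-0

Evaluate each candidate on input A=1, B=0, C=0, D=1:
  N4 stuck-at-0: N1=1, N2=0, N3=0, N4=0 [stuck-at-0], N5=0 → 0 — matches
  N3 inverted output: N1=1, N2=0, N3=1 [inverted output], N4=1, N5=1 → 1 — eliminated
  N4 inverted output: N1=1, N2=0, N3=0, N4=1 [inverted output], N5=1 → 1 — eliminated
Only N4 stuck-at-0 reproduces the observed 0.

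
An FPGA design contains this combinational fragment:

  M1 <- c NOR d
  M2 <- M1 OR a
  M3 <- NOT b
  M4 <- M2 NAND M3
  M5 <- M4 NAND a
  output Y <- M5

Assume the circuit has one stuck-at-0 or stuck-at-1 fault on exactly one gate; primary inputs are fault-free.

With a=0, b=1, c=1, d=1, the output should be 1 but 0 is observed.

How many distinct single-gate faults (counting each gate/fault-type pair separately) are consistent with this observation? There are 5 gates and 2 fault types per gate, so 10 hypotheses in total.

1

Fault-free: M1=0, M2=0, M3=0, M4=1, M5=1 → 1. Observed 0.
  M1 stuck-at-0: output 1 ✗
  M1 stuck-at-1: output 1 ✗
  M2 stuck-at-0: output 1 ✗
  M2 stuck-at-1: output 1 ✗
  M3 stuck-at-0: output 1 ✗
  M3 stuck-at-1: output 1 ✗
  M4 stuck-at-0: output 1 ✗
  M4 stuck-at-1: output 1 ✗
  M5 stuck-at-0: output 0 ✓
  M5 stuck-at-1: output 1 ✗
Consistent faults: {M5 stuck-at-0} — 1 in all.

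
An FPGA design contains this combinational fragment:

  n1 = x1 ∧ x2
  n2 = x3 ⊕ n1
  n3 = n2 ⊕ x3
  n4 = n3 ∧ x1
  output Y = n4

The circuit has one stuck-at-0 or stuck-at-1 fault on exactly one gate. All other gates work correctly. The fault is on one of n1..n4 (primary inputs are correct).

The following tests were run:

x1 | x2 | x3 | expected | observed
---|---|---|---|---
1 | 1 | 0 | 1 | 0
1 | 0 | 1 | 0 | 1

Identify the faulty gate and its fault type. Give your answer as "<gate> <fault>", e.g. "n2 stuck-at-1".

Fault-free values for test 1 (x1=1, x2=1, x3=0): n1=1, n2=1, n3=1, n4=1, giving Y=1. Observed 0.
Test 1: faults giving observed 0 are {n1 stuck-at-0, n2 stuck-at-0, n3 stuck-at-0, n4 stuck-at-0}.
Test 2 (x1=1, x2=0, x3=1): fault-free n1=0, n2=1, n3=0, n4=0 → 0; observed 1. Eliminates n1 stuck-at-0, n3 stuck-at-0, n4 stuck-at-0.
Only n2 stuck-at-0 is consistent with every test.

n2 stuck-at-0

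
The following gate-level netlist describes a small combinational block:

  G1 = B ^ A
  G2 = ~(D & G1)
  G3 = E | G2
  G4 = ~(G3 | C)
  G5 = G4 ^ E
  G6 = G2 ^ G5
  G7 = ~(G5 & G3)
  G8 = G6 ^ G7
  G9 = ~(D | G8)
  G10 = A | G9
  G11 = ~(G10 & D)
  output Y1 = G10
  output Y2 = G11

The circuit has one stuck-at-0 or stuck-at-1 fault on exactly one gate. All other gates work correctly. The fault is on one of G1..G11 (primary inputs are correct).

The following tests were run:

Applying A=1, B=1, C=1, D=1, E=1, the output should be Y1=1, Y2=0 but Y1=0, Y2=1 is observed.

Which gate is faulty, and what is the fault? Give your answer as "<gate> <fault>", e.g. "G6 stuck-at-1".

G10 stuck-at-0

Fault-free values for test 1 (A=1, B=1, C=1, D=1, E=1): G1=0, G2=1, G3=1, G4=0, G5=1, G6=0, G7=0, G8=0, G9=0, G10=1, G11=0, giving Y1=1, Y2=0. Observed Y1=0, Y2=1.
Test 1: faults giving observed Y1=0, Y2=1 are {G10 stuck-at-0}.
Only G10 stuck-at-0 is consistent with every test.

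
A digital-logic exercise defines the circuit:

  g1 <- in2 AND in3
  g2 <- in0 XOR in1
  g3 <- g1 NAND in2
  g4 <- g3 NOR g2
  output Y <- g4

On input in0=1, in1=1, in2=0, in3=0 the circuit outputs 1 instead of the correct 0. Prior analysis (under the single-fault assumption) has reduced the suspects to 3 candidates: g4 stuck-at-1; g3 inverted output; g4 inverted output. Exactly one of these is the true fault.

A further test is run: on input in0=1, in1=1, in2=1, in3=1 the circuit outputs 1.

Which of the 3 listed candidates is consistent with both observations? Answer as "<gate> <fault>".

Evaluate each candidate on input in0=1, in1=1, in2=1, in3=1:
  g4 stuck-at-1: g1=1, g2=0, g3=0, g4=1 [stuck-at-1] → 1 — matches
  g3 inverted output: g1=1, g2=0, g3=1 [inverted output], g4=0 → 0 — eliminated
  g4 inverted output: g1=1, g2=0, g3=0, g4=0 [inverted output] → 0 — eliminated
Only g4 stuck-at-1 reproduces the observed 1.

g4 stuck-at-1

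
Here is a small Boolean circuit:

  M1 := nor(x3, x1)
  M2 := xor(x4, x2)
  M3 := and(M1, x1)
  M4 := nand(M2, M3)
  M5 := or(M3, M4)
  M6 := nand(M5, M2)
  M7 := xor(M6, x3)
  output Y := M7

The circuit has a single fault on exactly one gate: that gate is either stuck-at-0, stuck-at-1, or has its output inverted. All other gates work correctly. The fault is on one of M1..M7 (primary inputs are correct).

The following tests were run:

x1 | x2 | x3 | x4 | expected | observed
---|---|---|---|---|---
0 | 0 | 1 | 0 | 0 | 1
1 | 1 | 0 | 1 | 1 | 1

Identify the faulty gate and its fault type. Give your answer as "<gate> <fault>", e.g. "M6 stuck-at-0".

M7 stuck-at-1

Fault-free values for test 1 (x1=0, x2=0, x3=1, x4=0): M1=0, M2=0, M3=0, M4=1, M5=1, M6=1, M7=0, giving Y=0. Observed 1.
Test 1: faults giving observed 1 are {M2 stuck-at-1, M2 inverted output, M6 stuck-at-0, M6 inverted output, M7 stuck-at-1, M7 inverted output}.
Test 2 (x1=1, x2=1, x3=0, x4=1): fault-free M1=0, M2=0, M3=0, M4=1, M5=1, M6=1, M7=1 → 1; observed 1. Eliminates M2 stuck-at-1, M2 inverted output, M6 stuck-at-0, M6 inverted output, M7 inverted output.
Only M7 stuck-at-1 is consistent with every test.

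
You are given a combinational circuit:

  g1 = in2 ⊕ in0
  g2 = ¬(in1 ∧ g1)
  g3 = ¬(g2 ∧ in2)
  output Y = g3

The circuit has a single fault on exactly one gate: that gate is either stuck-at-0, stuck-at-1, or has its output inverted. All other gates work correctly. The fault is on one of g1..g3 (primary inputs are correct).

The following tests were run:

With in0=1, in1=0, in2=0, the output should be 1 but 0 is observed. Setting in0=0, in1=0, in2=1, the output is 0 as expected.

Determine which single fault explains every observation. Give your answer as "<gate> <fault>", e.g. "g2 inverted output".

g3 stuck-at-0

Fault-free values for test 1 (in0=1, in1=0, in2=0): g1=1, g2=1, g3=1, giving Y=1. Observed 0.
Test 1: faults giving observed 0 are {g3 stuck-at-0, g3 inverted output}.
Test 2 (in0=0, in1=0, in2=1): fault-free g1=1, g2=1, g3=0 → 0; observed 0. Eliminates g3 inverted output.
Only g3 stuck-at-0 is consistent with every test.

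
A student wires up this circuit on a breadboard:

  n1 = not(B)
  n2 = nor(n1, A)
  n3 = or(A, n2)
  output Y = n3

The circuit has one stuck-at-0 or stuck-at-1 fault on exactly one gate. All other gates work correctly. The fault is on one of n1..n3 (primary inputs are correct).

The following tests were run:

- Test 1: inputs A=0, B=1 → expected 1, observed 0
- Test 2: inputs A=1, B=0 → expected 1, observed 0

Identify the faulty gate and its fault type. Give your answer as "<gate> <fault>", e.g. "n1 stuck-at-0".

n3 stuck-at-0

Fault-free values for test 1 (A=0, B=1): n1=0, n2=1, n3=1, giving Y=1. Observed 0.
Test 1: faults giving observed 0 are {n1 stuck-at-1, n2 stuck-at-0, n3 stuck-at-0}.
Test 2 (A=1, B=0): fault-free n1=1, n2=0, n3=1 → 1; observed 0. Eliminates n1 stuck-at-1, n2 stuck-at-0.
Only n3 stuck-at-0 is consistent with every test.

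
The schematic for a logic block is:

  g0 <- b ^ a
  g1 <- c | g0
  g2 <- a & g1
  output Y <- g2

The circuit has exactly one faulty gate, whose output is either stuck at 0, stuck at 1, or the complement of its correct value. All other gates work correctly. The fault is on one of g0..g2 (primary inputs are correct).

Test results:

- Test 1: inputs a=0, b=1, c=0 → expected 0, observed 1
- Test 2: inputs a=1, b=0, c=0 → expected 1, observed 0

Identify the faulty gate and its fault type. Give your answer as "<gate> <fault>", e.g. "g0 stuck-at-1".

Fault-free values for test 1 (a=0, b=1, c=0): g0=1, g1=1, g2=0, giving Y=0. Observed 1.
Test 1: faults giving observed 1 are {g2 stuck-at-1, g2 inverted output}.
Test 2 (a=1, b=0, c=0): fault-free g0=1, g1=1, g2=1 → 1; observed 0. Eliminates g2 stuck-at-1.
Only g2 inverted output is consistent with every test.

g2 inverted output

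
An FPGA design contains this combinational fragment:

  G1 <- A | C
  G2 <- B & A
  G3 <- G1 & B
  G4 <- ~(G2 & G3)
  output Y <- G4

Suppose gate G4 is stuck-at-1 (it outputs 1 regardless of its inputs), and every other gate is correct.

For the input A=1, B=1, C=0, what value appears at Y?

1

Propagate with G4 forced: G1=1, G2=1, G3=1, G4=1 [stuck-at-1].
So Y = 1. (Without the fault it would be 0.)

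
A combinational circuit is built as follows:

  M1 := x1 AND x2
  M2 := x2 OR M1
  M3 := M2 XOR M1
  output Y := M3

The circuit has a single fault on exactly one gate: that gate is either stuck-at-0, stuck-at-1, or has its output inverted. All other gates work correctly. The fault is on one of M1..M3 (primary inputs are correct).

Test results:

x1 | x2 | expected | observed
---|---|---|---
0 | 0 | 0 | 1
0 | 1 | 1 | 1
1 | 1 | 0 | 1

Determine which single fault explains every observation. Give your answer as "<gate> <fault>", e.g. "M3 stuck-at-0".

M3 stuck-at-1

Fault-free values for test 1 (x1=0, x2=0): M1=0, M2=0, M3=0, giving Y=0. Observed 1.
Test 1: faults giving observed 1 are {M2 stuck-at-1, M2 inverted output, M3 stuck-at-1, M3 inverted output}.
Test 2 (x1=0, x2=1): fault-free M1=0, M2=1, M3=1 → 1; observed 1. Eliminates M2 inverted output, M3 inverted output.
Test 3 (x1=1, x2=1): fault-free M1=1, M2=1, M3=0 → 0; observed 1. Eliminates M2 stuck-at-1.
Only M3 stuck-at-1 is consistent with every test.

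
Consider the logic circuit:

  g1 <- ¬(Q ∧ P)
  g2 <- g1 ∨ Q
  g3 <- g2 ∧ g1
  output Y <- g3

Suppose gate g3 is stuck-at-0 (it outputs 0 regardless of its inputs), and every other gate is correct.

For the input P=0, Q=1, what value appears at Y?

Propagate with g3 forced: g1=1, g2=1, g3=0 [stuck-at-0].
So Y = 0. (Without the fault it would be 1.)

0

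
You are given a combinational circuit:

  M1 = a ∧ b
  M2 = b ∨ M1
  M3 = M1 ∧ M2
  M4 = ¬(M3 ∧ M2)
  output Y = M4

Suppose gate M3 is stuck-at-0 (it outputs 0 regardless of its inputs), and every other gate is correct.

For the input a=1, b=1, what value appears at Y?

1

Propagate with M3 forced: M1=1, M2=1, M3=0 [stuck-at-0], M4=1.
So Y = 1. (Without the fault it would be 0.)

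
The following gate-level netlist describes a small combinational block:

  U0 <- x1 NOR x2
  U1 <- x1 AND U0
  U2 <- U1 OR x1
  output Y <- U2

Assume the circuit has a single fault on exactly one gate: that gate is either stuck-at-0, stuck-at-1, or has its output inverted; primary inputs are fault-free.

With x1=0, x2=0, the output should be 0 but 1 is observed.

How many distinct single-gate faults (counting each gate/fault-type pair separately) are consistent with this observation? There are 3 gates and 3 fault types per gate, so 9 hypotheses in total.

Fault-free: U0=1, U1=0, U2=0 → 0. Observed 1.
  U0 stuck-at-0: output 0 ✗
  U0 stuck-at-1: output 0 ✗
  U0 inverted output: output 0 ✗
  U1 stuck-at-0: output 0 ✗
  U1 stuck-at-1: output 1 ✓
  U1 inverted output: output 1 ✓
  U2 stuck-at-0: output 0 ✗
  U2 stuck-at-1: output 1 ✓
  U2 inverted output: output 1 ✓
Consistent faults: {U1 stuck-at-1, U1 inverted output, U2 stuck-at-1, U2 inverted output} — 4 in all.

4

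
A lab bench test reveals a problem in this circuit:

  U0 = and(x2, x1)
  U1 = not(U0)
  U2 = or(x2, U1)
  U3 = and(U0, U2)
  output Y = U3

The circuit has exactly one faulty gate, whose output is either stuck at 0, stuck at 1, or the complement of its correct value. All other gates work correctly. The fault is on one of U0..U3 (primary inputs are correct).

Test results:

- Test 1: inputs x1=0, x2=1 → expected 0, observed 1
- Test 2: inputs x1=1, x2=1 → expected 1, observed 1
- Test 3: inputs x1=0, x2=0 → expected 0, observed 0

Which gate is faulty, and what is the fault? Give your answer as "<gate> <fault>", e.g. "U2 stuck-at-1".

U0 stuck-at-1

Fault-free values for test 1 (x1=0, x2=1): U0=0, U1=1, U2=1, U3=0, giving Y=0. Observed 1.
Test 1: faults giving observed 1 are {U0 stuck-at-1, U0 inverted output, U3 stuck-at-1, U3 inverted output}.
Test 2 (x1=1, x2=1): fault-free U0=1, U1=0, U2=1, U3=1 → 1; observed 1. Eliminates U0 inverted output, U3 inverted output.
Test 3 (x1=0, x2=0): fault-free U0=0, U1=1, U2=1, U3=0 → 0; observed 0. Eliminates U3 stuck-at-1.
Only U0 stuck-at-1 is consistent with every test.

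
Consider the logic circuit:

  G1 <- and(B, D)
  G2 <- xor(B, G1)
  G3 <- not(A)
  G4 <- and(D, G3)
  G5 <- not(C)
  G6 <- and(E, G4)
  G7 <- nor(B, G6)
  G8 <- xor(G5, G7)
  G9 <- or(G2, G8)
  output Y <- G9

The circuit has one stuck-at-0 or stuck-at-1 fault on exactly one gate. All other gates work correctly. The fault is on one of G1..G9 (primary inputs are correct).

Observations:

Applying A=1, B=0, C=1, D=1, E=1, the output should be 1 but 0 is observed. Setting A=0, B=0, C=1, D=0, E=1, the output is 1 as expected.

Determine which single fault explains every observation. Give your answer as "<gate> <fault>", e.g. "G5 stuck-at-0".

G3 stuck-at-1

Fault-free values for test 1 (A=1, B=0, C=1, D=1, E=1): G1=0, G2=0, G3=0, G4=0, G5=0, G6=0, G7=1, G8=1, G9=1, giving Y=1. Observed 0.
Test 1: faults giving observed 0 are {G3 stuck-at-1, G4 stuck-at-1, G5 stuck-at-1, G6 stuck-at-1, G7 stuck-at-0, G8 stuck-at-0, G9 stuck-at-0}.
Test 2 (A=0, B=0, C=1, D=0, E=1): fault-free G1=0, G2=0, G3=1, G4=0, G5=0, G6=0, G7=1, G8=1, G9=1 → 1; observed 1. Eliminates G4 stuck-at-1, G5 stuck-at-1, G6 stuck-at-1, G7 stuck-at-0, G8 stuck-at-0, G9 stuck-at-0.
Only G3 stuck-at-1 is consistent with every test.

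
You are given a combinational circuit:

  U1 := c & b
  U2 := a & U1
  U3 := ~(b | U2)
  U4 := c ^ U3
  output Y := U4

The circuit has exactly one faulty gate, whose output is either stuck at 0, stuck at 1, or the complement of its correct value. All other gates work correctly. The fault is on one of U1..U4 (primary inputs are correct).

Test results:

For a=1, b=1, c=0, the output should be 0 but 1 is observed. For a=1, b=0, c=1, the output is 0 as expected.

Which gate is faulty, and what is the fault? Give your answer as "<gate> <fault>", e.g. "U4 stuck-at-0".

U3 stuck-at-1

Fault-free values for test 1 (a=1, b=1, c=0): U1=0, U2=0, U3=0, U4=0, giving Y=0. Observed 1.
Test 1: faults giving observed 1 are {U3 stuck-at-1, U3 inverted output, U4 stuck-at-1, U4 inverted output}.
Test 2 (a=1, b=0, c=1): fault-free U1=0, U2=0, U3=1, U4=0 → 0; observed 0. Eliminates U3 inverted output, U4 stuck-at-1, U4 inverted output.
Only U3 stuck-at-1 is consistent with every test.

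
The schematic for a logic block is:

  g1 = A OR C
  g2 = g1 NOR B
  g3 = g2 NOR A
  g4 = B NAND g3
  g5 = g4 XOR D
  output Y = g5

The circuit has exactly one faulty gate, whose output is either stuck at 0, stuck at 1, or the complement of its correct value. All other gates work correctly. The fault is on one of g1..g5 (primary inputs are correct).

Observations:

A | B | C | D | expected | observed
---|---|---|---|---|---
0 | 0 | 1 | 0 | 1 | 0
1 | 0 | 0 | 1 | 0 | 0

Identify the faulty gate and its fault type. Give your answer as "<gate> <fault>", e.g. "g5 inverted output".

Fault-free values for test 1 (A=0, B=0, C=1, D=0): g1=1, g2=0, g3=1, g4=1, g5=1, giving Y=1. Observed 0.
Test 1: faults giving observed 0 are {g4 stuck-at-0, g4 inverted output, g5 stuck-at-0, g5 inverted output}.
Test 2 (A=1, B=0, C=0, D=1): fault-free g1=1, g2=0, g3=0, g4=1, g5=0 → 0; observed 0. Eliminates g4 stuck-at-0, g4 inverted output, g5 inverted output.
Only g5 stuck-at-0 is consistent with every test.

g5 stuck-at-0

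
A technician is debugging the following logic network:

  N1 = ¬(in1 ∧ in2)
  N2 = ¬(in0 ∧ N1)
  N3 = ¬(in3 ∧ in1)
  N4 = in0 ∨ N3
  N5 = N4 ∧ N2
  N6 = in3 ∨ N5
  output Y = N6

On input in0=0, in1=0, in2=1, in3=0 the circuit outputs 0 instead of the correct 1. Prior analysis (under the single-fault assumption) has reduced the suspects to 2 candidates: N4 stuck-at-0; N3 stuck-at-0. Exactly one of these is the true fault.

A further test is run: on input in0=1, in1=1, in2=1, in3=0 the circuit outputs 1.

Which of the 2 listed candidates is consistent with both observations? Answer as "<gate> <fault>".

N3 stuck-at-0

Evaluate each candidate on input in0=1, in1=1, in2=1, in3=0:
  N4 stuck-at-0: N1=0, N2=1, N3=1, N4=0 [stuck-at-0], N5=0, N6=0 → 0 — eliminated
  N3 stuck-at-0: N1=0, N2=1, N3=0 [stuck-at-0], N4=1, N5=1, N6=1 → 1 — matches
Only N3 stuck-at-0 reproduces the observed 1.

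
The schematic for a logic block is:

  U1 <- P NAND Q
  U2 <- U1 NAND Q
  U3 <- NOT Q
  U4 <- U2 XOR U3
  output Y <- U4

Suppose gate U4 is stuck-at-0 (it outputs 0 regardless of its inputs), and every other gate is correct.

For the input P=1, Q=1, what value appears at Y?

0

Propagate with U4 forced: U1=0, U2=1, U3=0, U4=0 [stuck-at-0].
So Y = 0. (Without the fault it would be 1.)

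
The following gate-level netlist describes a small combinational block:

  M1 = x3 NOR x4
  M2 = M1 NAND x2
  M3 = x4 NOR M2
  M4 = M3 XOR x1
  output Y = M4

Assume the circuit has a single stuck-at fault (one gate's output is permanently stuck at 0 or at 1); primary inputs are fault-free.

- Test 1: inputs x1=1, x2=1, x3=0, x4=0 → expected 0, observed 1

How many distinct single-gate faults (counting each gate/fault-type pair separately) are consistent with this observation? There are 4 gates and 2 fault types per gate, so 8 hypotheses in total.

4

Fault-free: M1=1, M2=0, M3=1, M4=0 → 0. Observed 1.
  M1 stuck-at-0: output 1 ✓
  M1 stuck-at-1: output 0 ✗
  M2 stuck-at-0: output 0 ✗
  M2 stuck-at-1: output 1 ✓
  M3 stuck-at-0: output 1 ✓
  M3 stuck-at-1: output 0 ✗
  M4 stuck-at-0: output 0 ✗
  M4 stuck-at-1: output 1 ✓
Consistent faults: {M1 stuck-at-0, M2 stuck-at-1, M3 stuck-at-0, M4 stuck-at-1} — 4 in all.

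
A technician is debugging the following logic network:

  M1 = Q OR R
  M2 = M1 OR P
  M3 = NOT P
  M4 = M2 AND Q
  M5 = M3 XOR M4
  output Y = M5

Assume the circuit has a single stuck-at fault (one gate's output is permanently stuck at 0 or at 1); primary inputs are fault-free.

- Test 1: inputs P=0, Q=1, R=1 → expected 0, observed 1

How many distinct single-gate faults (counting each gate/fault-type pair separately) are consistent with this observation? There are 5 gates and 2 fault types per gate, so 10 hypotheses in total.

5

Fault-free: M1=1, M2=1, M3=1, M4=1, M5=0 → 0. Observed 1.
  M1 stuck-at-0: output 1 ✓
  M1 stuck-at-1: output 0 ✗
  M2 stuck-at-0: output 1 ✓
  M2 stuck-at-1: output 0 ✗
  M3 stuck-at-0: output 1 ✓
  M3 stuck-at-1: output 0 ✗
  M4 stuck-at-0: output 1 ✓
  M4 stuck-at-1: output 0 ✗
  M5 stuck-at-0: output 0 ✗
  M5 stuck-at-1: output 1 ✓
Consistent faults: {M1 stuck-at-0, M2 stuck-at-0, M3 stuck-at-0, M4 stuck-at-0, M5 stuck-at-1} — 5 in all.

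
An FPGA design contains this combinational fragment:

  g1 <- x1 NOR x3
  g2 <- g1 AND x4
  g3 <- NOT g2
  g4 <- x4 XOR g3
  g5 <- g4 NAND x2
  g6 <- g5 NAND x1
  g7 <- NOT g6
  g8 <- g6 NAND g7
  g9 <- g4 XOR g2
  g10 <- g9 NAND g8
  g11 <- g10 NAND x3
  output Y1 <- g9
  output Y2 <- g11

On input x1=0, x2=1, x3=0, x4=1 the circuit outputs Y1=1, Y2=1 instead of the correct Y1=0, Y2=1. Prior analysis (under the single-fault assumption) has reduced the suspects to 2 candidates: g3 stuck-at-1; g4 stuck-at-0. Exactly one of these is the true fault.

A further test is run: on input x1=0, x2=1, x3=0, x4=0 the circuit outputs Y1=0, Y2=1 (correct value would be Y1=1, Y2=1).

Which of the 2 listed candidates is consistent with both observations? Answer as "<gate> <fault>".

g4 stuck-at-0

Evaluate each candidate on input x1=0, x2=1, x3=0, x4=0:
  g3 stuck-at-1: g1=1, g2=0, g3=1 [stuck-at-1], g4=1, g5=0, g6=1, g7=0, g8=1, g9=1, g10=0, g11=1 → Y1=1, Y2=1 — eliminated
  g4 stuck-at-0: g1=1, g2=0, g3=1, g4=0 [stuck-at-0], g5=1, g6=1, g7=0, g8=1, g9=0, g10=1, g11=1 → Y1=0, Y2=1 — matches
Only g4 stuck-at-0 reproduces the observed Y1=0, Y2=1.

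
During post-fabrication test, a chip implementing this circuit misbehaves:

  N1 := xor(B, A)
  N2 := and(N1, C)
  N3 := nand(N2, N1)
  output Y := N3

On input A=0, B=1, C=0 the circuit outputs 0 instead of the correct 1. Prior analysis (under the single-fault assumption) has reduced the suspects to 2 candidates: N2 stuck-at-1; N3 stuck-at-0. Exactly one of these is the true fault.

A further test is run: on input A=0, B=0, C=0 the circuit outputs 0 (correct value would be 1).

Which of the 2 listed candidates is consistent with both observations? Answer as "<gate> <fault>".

Evaluate each candidate on input A=0, B=0, C=0:
  N2 stuck-at-1: N1=0, N2=1 [stuck-at-1], N3=1 → 1 — eliminated
  N3 stuck-at-0: N1=0, N2=0, N3=0 [stuck-at-0] → 0 — matches
Only N3 stuck-at-0 reproduces the observed 0.

N3 stuck-at-0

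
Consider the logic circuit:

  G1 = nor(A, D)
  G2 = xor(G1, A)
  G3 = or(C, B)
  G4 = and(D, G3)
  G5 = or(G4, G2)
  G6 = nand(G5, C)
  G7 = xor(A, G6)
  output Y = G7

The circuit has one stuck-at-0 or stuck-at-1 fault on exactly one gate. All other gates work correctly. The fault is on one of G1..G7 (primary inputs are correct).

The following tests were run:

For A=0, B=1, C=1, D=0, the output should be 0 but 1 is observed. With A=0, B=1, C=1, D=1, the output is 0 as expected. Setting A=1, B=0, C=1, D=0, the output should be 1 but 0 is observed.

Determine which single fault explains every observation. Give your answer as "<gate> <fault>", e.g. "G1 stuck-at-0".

G2 stuck-at-0

Fault-free values for test 1 (A=0, B=1, C=1, D=0): G1=1, G2=1, G3=1, G4=0, G5=1, G6=0, G7=0, giving Y=0. Observed 1.
Test 1: faults giving observed 1 are {G1 stuck-at-0, G2 stuck-at-0, G5 stuck-at-0, G6 stuck-at-1, G7 stuck-at-1}.
Test 2 (A=0, B=1, C=1, D=1): fault-free G1=0, G2=0, G3=1, G4=1, G5=1, G6=0, G7=0 → 0; observed 0. Eliminates G5 stuck-at-0, G6 stuck-at-1, G7 stuck-at-1.
Test 3 (A=1, B=0, C=1, D=0): fault-free G1=0, G2=1, G3=1, G4=0, G5=1, G6=0, G7=1 → 1; observed 0. Eliminates G1 stuck-at-0.
Only G2 stuck-at-0 is consistent with every test.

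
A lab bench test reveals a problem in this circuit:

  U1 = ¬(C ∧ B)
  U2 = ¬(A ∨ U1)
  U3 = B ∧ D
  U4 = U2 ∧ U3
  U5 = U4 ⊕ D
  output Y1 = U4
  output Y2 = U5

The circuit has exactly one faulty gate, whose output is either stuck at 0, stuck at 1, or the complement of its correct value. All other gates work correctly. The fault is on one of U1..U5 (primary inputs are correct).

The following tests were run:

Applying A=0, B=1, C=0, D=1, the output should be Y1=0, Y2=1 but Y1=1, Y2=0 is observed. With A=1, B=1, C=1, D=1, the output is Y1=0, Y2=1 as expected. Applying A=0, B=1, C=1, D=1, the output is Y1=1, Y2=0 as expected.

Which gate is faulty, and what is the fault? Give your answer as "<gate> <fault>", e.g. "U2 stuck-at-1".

Fault-free values for test 1 (A=0, B=1, C=0, D=1): U1=1, U2=0, U3=1, U4=0, U5=1, giving Y1=0, Y2=1. Observed Y1=1, Y2=0.
Test 1: faults giving observed Y1=1, Y2=0 are {U1 stuck-at-0, U1 inverted output, U2 stuck-at-1, U2 inverted output, U4 stuck-at-1, U4 inverted output}.
Test 2 (A=1, B=1, C=1, D=1): fault-free U1=0, U2=0, U3=1, U4=0, U5=1 → Y1=0, Y2=1; observed Y1=0, Y2=1. Eliminates U2 stuck-at-1, U2 inverted output, U4 stuck-at-1, U4 inverted output.
Test 3 (A=0, B=1, C=1, D=1): fault-free U1=0, U2=1, U3=1, U4=1, U5=0 → Y1=1, Y2=0; observed Y1=1, Y2=0. Eliminates U1 inverted output.
Only U1 stuck-at-0 is consistent with every test.

U1 stuck-at-0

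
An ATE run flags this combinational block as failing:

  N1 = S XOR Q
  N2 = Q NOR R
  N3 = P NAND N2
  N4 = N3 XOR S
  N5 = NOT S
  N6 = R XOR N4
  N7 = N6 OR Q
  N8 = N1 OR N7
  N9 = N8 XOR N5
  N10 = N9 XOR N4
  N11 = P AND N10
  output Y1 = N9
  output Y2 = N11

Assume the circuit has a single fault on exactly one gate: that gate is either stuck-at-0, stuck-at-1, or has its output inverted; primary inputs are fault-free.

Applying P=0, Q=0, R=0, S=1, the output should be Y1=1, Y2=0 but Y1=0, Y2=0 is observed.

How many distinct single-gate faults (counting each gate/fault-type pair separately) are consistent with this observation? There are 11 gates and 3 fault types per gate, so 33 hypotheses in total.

Fault-free: N1=1, N2=1, N3=1, N4=0, N5=0, N6=0, N7=0, N8=1, N9=1, N10=1, N11=0 → Y1=1, Y2=0. Observed Y1=0, Y2=0.
  N1: stuck-at-0, inverted output ✓; others ✗
  N2: none of the 3 fault types match ✗
  N3: none of the 3 fault types match ✗
  N4: none of the 3 fault types match ✗
  N5: stuck-at-1, inverted output ✓; others ✗
  N6: none of the 3 fault types match ✗
  N7: none of the 3 fault types match ✗
  N8: stuck-at-0, inverted output ✓; others ✗
  N9: stuck-at-0, inverted output ✓; others ✗
  N10: none of the 3 fault types match ✗
  N11: none of the 3 fault types match ✗
Consistent faults: {N1 stuck-at-0, N1 inverted output, N5 stuck-at-1, N5 inverted output, N8 stuck-at-0, N8 inverted output, N9 stuck-at-0, N9 inverted output} — 8 in all.

8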